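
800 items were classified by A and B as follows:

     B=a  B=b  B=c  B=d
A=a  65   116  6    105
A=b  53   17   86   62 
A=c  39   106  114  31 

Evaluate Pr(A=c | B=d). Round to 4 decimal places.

Total with B=d: 105 + 62 + 31 = 198.
P(A=c | B=d) = 31/198 = 0.1566.

0.1566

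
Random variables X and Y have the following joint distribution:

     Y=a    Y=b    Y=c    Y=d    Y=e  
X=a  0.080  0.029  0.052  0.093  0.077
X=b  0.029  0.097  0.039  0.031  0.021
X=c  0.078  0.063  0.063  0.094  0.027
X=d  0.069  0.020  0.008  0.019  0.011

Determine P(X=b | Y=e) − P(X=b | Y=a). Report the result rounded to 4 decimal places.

P(Y=e) = 0.077 + 0.021 + 0.027 + 0.011 = 0.136; P(X=b | Y=e) = 0.021/0.136 = 0.15441.
P(Y=a) = 0.080 + 0.029 + 0.078 + 0.069 = 0.256; P(X=b | Y=a) = 0.029/0.256 = 0.11328.
Difference = 0.0411.

0.0411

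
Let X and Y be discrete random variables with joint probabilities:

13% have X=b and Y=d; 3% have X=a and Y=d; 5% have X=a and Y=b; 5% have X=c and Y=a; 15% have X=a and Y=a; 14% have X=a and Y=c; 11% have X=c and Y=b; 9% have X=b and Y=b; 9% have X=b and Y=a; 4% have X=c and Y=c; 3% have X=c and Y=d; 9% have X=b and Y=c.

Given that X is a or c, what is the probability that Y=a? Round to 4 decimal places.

P(X=a) = 0.15 + 0.05 + 0.14 + 0.03 = 0.37.
P(X=c) = 0.05 + 0.11 + 0.04 + 0.03 = 0.23.
P(X ∈ {a, c}) = 0.37 + 0.23 = 0.60; P(Y=a, X ∈ {a, c}) = 0.15 + 0.05 = 0.20.
P(Y=a | X ∈ {a, c}) = 0.20/0.60 = 0.3333.

0.3333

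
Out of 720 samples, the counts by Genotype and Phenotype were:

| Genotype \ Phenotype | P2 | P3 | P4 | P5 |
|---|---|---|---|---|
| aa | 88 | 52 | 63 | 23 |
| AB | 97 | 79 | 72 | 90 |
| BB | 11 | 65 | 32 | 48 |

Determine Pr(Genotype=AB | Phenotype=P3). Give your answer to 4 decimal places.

0.4031

Total with Phenotype=P3: 52 + 79 + 65 = 196.
P(Genotype=AB | Phenotype=P3) = 79/196 = 0.4031.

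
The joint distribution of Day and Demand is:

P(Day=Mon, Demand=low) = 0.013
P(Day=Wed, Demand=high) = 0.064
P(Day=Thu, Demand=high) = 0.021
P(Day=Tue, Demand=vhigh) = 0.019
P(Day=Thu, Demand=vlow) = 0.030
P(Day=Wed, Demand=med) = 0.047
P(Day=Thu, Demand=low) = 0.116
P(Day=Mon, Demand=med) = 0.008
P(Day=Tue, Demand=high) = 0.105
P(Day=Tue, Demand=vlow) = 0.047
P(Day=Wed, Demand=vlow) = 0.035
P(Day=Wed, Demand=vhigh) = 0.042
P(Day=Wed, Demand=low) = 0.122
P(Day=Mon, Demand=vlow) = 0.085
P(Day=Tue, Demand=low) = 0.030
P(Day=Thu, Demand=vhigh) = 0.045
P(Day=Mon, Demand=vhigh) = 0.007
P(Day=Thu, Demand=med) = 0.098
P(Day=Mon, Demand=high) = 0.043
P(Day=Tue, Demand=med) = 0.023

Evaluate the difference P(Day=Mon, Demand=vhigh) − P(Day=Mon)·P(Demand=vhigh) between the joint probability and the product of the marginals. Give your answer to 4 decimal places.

-0.0106

P(Day=Mon) = 0.085 + 0.013 + 0.008 + 0.043 + 0.007 = 0.156.
P(Demand=vhigh) = 0.007 + 0.019 + 0.042 + 0.045 = 0.113.
P(Day=Mon, Demand=vhigh) − P(Day=Mon)P(Demand=vhigh) = 0.007 − 0.156×0.113 = -0.0106.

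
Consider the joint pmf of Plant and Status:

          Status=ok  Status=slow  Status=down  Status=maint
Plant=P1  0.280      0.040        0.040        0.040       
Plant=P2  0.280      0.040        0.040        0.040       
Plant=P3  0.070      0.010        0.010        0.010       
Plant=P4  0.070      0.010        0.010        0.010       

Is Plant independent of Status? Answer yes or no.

Every cell satisfies P(Plant,Status) = P(Plant)·P(Status). For instance P(Plant=P2) = 0.400, P(Status=maint) = 0.100, and 0.400×0.100 = 0.040 matches the joint entry. So Plant and Status are independent.

yes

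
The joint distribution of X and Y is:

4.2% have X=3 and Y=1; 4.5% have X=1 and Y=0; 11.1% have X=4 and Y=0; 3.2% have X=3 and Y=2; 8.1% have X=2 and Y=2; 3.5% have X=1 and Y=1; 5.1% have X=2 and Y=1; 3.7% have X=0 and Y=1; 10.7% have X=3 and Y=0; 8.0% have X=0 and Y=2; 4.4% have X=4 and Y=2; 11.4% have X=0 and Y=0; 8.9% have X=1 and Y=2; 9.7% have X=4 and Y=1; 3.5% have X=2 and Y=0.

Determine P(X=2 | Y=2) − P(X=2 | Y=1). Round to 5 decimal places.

P(Y=2) = 0.080 + 0.089 + 0.081 + 0.032 + 0.044 = 0.326; P(X=2 | Y=2) = 0.081/0.326 = 0.248466.
P(Y=1) = 0.037 + 0.035 + 0.051 + 0.042 + 0.097 = 0.262; P(X=2 | Y=1) = 0.051/0.262 = 0.194656.
Difference = 0.05381.

0.05381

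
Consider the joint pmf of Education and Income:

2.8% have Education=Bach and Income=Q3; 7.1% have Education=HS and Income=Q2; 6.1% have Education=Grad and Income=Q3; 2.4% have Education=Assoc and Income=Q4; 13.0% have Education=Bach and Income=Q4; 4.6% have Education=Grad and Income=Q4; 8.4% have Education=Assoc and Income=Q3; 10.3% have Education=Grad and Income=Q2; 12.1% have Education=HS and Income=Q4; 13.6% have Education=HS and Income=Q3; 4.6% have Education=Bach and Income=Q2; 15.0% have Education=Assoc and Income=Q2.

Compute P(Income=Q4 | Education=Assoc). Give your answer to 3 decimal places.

0.093

P(Education=Assoc) = 0.150 + 0.084 + 0.024 = 0.258.
P(Income=Q4 | Education=Assoc) = 0.024/0.258 = 0.093.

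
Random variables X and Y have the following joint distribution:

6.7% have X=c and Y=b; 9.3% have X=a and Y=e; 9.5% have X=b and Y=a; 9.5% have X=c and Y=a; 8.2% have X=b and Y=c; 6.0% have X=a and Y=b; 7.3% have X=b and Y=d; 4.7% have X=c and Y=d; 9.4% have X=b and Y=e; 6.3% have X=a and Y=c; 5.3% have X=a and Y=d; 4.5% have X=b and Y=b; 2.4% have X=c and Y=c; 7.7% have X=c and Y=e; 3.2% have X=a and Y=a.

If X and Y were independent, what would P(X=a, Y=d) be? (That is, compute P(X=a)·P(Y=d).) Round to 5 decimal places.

P(X=a) = 0.032 + 0.060 + 0.063 + 0.053 + 0.093 = 0.301.
P(Y=d) = 0.053 + 0.073 + 0.047 = 0.173.
Product: 0.301 × 0.173 = 0.05207.

0.05207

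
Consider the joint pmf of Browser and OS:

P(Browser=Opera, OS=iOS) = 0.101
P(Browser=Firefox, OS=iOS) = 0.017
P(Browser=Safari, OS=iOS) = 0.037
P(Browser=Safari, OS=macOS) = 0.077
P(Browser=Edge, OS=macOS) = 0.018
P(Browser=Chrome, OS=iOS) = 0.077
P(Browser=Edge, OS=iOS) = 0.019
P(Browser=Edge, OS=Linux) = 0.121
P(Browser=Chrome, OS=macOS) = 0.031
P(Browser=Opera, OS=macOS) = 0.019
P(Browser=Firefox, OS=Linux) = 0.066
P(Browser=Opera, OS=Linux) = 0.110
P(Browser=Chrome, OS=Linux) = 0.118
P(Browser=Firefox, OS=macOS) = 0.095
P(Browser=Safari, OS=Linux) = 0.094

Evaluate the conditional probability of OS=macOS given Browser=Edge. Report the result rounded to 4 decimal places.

0.1139

P(Browser=Edge) = 0.018 + 0.121 + 0.019 = 0.158.
P(OS=macOS | Browser=Edge) = 0.018/0.158 = 0.1139.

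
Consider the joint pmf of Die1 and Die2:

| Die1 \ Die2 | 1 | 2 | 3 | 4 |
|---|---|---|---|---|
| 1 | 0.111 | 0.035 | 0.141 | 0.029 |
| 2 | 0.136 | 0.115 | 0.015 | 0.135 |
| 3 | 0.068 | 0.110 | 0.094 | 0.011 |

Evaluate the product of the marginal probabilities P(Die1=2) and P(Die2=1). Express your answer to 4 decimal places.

0.1263

P(Die1=2) = 0.136 + 0.115 + 0.015 + 0.135 = 0.401.
P(Die2=1) = 0.111 + 0.136 + 0.068 = 0.315.
Product: 0.401 × 0.315 = 0.1263.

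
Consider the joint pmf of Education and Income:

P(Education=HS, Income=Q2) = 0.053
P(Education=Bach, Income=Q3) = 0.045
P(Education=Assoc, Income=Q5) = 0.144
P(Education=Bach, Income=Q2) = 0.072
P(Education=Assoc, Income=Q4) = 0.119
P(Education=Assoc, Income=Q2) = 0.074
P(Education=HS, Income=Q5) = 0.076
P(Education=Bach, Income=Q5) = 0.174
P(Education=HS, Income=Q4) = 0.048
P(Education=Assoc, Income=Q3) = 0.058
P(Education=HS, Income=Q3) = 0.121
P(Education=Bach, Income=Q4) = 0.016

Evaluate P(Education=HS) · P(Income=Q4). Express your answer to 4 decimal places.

P(Education=HS) = 0.053 + 0.121 + 0.048 + 0.076 = 0.298.
P(Income=Q4) = 0.048 + 0.119 + 0.016 = 0.183.
Product: 0.298 × 0.183 = 0.0545.

0.0545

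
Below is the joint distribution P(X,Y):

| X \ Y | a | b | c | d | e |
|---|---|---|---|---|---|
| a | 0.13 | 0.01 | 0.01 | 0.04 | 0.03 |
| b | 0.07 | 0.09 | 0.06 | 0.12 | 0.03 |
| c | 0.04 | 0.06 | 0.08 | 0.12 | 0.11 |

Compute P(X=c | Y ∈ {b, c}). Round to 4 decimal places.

P(Y=b) = 0.01 + 0.09 + 0.06 = 0.16.
P(Y=c) = 0.01 + 0.06 + 0.08 = 0.15.
P(Y ∈ {b, c}) = 0.16 + 0.15 = 0.31; P(X=c, Y ∈ {b, c}) = 0.06 + 0.08 = 0.14.
P(X=c | Y ∈ {b, c}) = 0.14/0.31 = 0.4516.

0.4516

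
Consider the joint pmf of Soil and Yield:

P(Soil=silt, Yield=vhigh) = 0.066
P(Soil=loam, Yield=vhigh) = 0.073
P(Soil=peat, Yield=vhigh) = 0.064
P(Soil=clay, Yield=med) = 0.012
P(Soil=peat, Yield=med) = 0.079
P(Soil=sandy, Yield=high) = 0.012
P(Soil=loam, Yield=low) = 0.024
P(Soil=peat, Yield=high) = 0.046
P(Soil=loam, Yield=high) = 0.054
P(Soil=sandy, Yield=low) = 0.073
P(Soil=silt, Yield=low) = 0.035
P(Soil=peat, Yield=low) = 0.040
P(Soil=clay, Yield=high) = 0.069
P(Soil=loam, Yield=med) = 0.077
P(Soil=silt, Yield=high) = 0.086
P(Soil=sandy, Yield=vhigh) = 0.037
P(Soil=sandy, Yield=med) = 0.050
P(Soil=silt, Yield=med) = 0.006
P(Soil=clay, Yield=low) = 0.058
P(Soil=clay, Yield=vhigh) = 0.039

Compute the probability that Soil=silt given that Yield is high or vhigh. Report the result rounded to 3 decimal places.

P(Yield=high) = 0.012 + 0.054 + 0.069 + 0.086 + 0.046 = 0.267.
P(Yield=vhigh) = 0.037 + 0.073 + 0.039 + 0.066 + 0.064 = 0.279.
P(Yield ∈ {high, vhigh}) = 0.267 + 0.279 = 0.546; P(Soil=silt, Yield ∈ {high, vhigh}) = 0.086 + 0.066 = 0.152.
P(Soil=silt | Yield ∈ {high, vhigh}) = 0.152/0.546 = 0.278.

0.278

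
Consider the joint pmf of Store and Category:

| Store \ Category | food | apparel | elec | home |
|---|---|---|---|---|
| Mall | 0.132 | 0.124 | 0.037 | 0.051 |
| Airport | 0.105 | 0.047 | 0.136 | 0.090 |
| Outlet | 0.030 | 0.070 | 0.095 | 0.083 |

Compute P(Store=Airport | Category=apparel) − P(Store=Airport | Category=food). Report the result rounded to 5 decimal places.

P(Category=apparel) = 0.124 + 0.047 + 0.070 = 0.241; P(Store=Airport | Category=apparel) = 0.047/0.241 = 0.195021.
P(Category=food) = 0.132 + 0.105 + 0.030 = 0.267; P(Store=Airport | Category=food) = 0.105/0.267 = 0.393258.
Difference = -0.19824.

-0.19824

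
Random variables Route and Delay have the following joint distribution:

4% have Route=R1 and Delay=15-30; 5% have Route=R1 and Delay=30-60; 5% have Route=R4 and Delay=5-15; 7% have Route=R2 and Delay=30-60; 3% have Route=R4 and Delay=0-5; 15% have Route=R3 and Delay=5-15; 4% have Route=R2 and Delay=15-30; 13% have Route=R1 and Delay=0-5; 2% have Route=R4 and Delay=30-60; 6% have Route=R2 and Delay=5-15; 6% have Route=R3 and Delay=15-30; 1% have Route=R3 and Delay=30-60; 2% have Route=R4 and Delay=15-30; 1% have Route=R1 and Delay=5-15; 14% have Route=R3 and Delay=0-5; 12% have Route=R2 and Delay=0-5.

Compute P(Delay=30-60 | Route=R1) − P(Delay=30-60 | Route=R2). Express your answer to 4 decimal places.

P(Route=R1) = 0.13 + 0.01 + 0.04 + 0.05 = 0.23; P(Delay=30-60 | Route=R1) = 0.05/0.23 = 0.21739.
P(Route=R2) = 0.12 + 0.06 + 0.04 + 0.07 = 0.29; P(Delay=30-60 | Route=R2) = 0.07/0.29 = 0.24138.
Difference = -0.0240.

-0.0240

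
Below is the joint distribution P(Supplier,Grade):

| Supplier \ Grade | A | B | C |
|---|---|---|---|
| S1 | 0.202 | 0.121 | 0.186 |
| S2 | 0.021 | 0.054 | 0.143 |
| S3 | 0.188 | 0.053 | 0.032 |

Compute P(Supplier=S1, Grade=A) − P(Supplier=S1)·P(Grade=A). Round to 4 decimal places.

P(Supplier=S1) = 0.202 + 0.121 + 0.186 = 0.509.
P(Grade=A) = 0.202 + 0.021 + 0.188 = 0.411.
P(Supplier=S1, Grade=A) − P(Supplier=S1)P(Grade=A) = 0.202 − 0.509×0.411 = -0.0072.

-0.0072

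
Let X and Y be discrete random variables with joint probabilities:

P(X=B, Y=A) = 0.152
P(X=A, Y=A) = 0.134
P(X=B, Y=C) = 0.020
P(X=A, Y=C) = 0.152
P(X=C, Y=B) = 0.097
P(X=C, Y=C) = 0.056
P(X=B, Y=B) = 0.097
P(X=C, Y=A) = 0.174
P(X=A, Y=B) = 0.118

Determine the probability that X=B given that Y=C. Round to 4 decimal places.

P(Y=C) = 0.152 + 0.020 + 0.056 = 0.228.
P(X=B | Y=C) = 0.020/0.228 = 0.0877.

0.0877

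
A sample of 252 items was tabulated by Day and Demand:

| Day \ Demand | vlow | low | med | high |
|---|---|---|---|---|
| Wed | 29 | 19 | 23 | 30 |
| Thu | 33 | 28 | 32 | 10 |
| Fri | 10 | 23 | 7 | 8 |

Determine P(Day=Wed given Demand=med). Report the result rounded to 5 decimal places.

Total with Demand=med: 23 + 32 + 7 = 62.
P(Day=Wed | Demand=med) = 23/62 = 0.37097.

0.37097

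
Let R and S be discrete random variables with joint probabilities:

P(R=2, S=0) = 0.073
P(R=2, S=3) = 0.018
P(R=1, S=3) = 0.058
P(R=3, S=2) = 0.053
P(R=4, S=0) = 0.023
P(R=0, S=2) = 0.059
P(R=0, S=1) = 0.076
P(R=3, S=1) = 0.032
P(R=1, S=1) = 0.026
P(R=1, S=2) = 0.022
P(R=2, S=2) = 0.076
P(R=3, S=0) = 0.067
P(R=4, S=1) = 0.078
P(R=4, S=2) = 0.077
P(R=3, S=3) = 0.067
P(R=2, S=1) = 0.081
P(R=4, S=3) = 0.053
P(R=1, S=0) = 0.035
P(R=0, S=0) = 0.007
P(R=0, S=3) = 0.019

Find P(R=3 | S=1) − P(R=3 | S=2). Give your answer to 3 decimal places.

P(S=1) = 0.076 + 0.026 + 0.081 + 0.032 + 0.078 = 0.293; P(R=3 | S=1) = 0.032/0.293 = 0.1092.
P(S=2) = 0.059 + 0.022 + 0.076 + 0.053 + 0.077 = 0.287; P(R=3 | S=2) = 0.053/0.287 = 0.1847.
Difference = -0.075.

-0.075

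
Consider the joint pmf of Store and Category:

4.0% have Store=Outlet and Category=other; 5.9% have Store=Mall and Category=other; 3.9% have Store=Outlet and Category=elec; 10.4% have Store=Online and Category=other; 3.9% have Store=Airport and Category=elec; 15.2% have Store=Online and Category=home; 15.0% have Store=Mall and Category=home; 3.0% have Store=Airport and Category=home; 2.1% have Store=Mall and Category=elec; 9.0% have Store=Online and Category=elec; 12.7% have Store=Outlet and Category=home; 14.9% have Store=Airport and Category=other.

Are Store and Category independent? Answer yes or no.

no

P(Store=Airport) = 0.218 and P(Category=other) = 0.352, so their product is 0.07674, but P(Store=Airport, Category=other) = 0.149. Since these differ, Store and Category are not independent.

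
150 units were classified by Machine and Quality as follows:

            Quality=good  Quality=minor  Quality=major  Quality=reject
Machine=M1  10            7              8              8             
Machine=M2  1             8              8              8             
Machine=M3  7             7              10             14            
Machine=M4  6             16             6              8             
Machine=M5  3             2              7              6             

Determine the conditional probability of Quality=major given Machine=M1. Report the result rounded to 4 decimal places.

0.2424

Total with Machine=M1: 10 + 7 + 8 + 8 = 33.
P(Quality=major | Machine=M1) = 8/33 = 0.2424.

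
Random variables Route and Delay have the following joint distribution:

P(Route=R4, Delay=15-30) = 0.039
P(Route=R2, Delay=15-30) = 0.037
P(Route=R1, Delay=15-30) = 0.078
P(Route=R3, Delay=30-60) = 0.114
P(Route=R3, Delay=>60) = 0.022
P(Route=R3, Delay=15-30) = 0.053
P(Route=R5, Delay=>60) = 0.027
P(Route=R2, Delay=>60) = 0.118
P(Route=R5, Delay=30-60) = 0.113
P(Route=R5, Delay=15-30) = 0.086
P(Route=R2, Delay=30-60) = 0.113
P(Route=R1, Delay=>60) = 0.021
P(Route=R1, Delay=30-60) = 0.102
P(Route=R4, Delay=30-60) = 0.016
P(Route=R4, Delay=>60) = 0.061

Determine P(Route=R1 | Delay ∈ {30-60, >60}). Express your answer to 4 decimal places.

P(Delay=30-60) = 0.102 + 0.113 + 0.114 + 0.016 + 0.113 = 0.458.
P(Delay=>60) = 0.021 + 0.118 + 0.022 + 0.061 + 0.027 = 0.249.
P(Delay ∈ {30-60, >60}) = 0.458 + 0.249 = 0.707; P(Route=R1, Delay ∈ {30-60, >60}) = 0.102 + 0.021 = 0.123.
P(Route=R1 | Delay ∈ {30-60, >60}) = 0.123/0.707 = 0.1740.

0.1740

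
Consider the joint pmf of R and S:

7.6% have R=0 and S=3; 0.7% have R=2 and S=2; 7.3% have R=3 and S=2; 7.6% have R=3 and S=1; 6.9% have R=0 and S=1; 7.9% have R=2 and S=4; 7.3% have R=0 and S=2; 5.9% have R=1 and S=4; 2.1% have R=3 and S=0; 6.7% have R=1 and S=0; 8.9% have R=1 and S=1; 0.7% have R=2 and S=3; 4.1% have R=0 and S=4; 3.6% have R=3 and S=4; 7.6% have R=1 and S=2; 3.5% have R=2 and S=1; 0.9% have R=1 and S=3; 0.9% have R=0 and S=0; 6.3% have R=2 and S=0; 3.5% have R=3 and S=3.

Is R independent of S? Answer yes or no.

no

P(R=0) = 0.268 and P(S=3) = 0.127, so their product is 0.03404, but P(R=0, S=3) = 0.076. Since these differ, R and S are not independent.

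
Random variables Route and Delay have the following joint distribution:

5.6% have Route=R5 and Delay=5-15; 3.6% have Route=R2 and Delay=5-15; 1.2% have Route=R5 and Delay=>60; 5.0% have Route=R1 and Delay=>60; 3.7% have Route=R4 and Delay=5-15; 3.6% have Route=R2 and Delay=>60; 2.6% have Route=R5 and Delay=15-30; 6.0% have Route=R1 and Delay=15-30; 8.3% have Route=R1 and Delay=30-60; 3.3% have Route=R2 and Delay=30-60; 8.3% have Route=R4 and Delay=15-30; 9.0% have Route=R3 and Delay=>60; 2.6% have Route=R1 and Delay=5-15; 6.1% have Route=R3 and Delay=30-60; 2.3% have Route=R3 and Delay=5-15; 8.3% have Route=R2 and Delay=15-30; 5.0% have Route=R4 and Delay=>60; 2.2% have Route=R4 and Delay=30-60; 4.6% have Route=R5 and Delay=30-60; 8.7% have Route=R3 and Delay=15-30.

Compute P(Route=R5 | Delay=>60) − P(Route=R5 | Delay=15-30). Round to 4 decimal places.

P(Delay=>60) = 0.050 + 0.036 + 0.090 + 0.050 + 0.012 = 0.238; P(Route=R5 | Delay=>60) = 0.012/0.238 = 0.05042.
P(Delay=15-30) = 0.060 + 0.083 + 0.087 + 0.083 + 0.026 = 0.339; P(Route=R5 | Delay=15-30) = 0.026/0.339 = 0.07670.
Difference = -0.0263.

-0.0263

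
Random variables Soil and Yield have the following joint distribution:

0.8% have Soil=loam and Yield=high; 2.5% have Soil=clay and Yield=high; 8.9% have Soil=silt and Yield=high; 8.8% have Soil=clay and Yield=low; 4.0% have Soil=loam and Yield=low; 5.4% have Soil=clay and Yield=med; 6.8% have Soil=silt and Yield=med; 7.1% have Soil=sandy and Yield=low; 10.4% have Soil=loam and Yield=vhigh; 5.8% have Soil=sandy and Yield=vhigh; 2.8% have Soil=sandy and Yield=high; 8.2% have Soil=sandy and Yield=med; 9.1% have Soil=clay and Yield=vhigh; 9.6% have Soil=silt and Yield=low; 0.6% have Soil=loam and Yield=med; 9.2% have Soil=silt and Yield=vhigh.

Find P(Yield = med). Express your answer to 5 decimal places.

P(Yield=med) = 0.082 + 0.006 + 0.054 + 0.068 = 0.210.

0.21000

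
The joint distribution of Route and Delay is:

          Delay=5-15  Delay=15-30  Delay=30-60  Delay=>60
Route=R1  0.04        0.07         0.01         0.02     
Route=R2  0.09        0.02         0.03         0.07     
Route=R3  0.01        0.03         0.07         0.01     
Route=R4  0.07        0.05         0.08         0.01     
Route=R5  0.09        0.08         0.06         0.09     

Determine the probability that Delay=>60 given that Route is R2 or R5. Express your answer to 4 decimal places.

P(Route=R2) = 0.09 + 0.02 + 0.03 + 0.07 = 0.21.
P(Route=R5) = 0.09 + 0.08 + 0.06 + 0.09 = 0.32.
P(Route ∈ {R2, R5}) = 0.21 + 0.32 = 0.53; P(Delay=>60, Route ∈ {R2, R5}) = 0.07 + 0.09 = 0.16.
P(Delay=>60 | Route ∈ {R2, R5}) = 0.16/0.53 = 0.3019.

0.3019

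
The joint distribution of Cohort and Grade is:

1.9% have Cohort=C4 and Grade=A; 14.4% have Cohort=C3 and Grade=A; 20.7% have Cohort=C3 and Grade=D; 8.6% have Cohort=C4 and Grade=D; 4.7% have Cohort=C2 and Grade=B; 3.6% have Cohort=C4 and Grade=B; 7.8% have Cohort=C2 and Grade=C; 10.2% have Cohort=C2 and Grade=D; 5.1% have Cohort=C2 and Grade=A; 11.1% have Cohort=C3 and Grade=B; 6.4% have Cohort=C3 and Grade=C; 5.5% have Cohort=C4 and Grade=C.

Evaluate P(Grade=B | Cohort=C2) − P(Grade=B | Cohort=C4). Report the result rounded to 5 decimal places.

-0.01461

P(Cohort=C2) = 0.051 + 0.047 + 0.078 + 0.102 = 0.278; P(Grade=B | Cohort=C2) = 0.047/0.278 = 0.169065.
P(Cohort=C4) = 0.019 + 0.036 + 0.055 + 0.086 = 0.196; P(Grade=B | Cohort=C4) = 0.036/0.196 = 0.183673.
Difference = -0.01461.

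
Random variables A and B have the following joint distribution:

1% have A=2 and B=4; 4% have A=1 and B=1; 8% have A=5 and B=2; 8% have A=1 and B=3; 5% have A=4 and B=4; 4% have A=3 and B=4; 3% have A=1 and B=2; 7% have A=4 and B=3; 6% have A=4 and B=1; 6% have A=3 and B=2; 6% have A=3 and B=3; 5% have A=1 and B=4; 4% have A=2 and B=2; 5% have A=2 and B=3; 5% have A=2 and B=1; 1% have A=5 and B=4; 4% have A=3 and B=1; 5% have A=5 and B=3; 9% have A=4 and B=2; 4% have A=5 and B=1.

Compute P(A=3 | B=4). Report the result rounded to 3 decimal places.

P(B=4) = 0.05 + 0.01 + 0.04 + 0.05 + 0.01 = 0.16.
P(A=3 | B=4) = 0.04/0.16 = 0.250.

0.250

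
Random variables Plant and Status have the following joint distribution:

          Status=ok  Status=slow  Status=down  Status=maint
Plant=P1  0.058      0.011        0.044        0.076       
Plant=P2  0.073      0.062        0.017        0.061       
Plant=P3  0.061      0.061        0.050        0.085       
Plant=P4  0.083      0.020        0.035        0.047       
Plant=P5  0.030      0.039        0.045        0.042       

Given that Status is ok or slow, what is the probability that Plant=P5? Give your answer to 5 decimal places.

0.13855

P(Status=ok) = 0.058 + 0.073 + 0.061 + 0.083 + 0.030 = 0.305.
P(Status=slow) = 0.011 + 0.062 + 0.061 + 0.020 + 0.039 = 0.193.
P(Status ∈ {ok, slow}) = 0.305 + 0.193 = 0.498; P(Plant=P5, Status ∈ {ok, slow}) = 0.030 + 0.039 = 0.069.
P(Plant=P5 | Status ∈ {ok, slow}) = 0.069/0.498 = 0.13855.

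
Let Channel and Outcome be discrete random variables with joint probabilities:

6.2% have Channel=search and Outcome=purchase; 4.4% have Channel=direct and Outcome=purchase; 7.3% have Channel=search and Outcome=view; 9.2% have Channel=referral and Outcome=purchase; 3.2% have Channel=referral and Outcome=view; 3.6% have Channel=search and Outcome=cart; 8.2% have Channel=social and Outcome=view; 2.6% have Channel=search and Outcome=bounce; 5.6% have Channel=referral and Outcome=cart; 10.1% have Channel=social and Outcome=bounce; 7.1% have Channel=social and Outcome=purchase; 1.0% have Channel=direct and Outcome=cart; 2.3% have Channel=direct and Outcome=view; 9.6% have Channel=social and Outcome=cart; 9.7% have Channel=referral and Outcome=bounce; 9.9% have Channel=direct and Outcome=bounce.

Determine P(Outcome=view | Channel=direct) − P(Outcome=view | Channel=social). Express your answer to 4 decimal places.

P(Channel=direct) = 0.099 + 0.023 + 0.010 + 0.044 = 0.176; P(Outcome=view | Channel=direct) = 0.023/0.176 = 0.13068.
P(Channel=social) = 0.101 + 0.082 + 0.096 + 0.071 = 0.350; P(Outcome=view | Channel=social) = 0.082/0.350 = 0.23429.
Difference = -0.1036.

-0.1036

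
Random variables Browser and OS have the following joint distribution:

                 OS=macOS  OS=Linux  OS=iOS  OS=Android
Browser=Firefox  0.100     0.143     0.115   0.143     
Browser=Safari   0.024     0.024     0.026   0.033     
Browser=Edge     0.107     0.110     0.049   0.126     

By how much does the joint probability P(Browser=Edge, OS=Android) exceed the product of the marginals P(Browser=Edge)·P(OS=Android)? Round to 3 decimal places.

0.008

P(Browser=Edge) = 0.107 + 0.110 + 0.049 + 0.126 = 0.392.
P(OS=Android) = 0.143 + 0.033 + 0.126 = 0.302.
P(Browser=Edge, OS=Android) − P(Browser=Edge)P(OS=Android) = 0.126 − 0.392×0.302 = 0.008.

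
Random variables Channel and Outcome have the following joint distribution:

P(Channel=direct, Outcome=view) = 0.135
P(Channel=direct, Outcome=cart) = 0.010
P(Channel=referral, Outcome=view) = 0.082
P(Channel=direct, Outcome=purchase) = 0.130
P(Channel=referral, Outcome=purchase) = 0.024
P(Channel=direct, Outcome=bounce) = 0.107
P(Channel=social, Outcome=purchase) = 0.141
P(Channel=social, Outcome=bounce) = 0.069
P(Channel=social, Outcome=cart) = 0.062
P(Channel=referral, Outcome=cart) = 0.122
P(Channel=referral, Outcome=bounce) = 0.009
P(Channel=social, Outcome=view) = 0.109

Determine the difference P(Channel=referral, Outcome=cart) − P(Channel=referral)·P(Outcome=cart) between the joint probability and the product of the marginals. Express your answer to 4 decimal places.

P(Channel=referral) = 0.009 + 0.082 + 0.122 + 0.024 = 0.237.
P(Outcome=cart) = 0.062 + 0.010 + 0.122 = 0.194.
P(Channel=referral, Outcome=cart) − P(Channel=referral)P(Outcome=cart) = 0.122 − 0.237×0.194 = 0.0760.

0.0760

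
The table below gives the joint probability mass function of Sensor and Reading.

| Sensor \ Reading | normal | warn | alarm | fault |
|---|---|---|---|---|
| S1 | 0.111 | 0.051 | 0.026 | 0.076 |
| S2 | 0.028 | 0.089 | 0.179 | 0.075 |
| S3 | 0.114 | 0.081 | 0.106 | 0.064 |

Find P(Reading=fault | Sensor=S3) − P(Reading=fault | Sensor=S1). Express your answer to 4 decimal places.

-0.1125

P(Sensor=S3) = 0.114 + 0.081 + 0.106 + 0.064 = 0.365; P(Reading=fault | Sensor=S3) = 0.064/0.365 = 0.17534.
P(Sensor=S1) = 0.111 + 0.051 + 0.026 + 0.076 = 0.264; P(Reading=fault | Sensor=S1) = 0.076/0.264 = 0.28788.
Difference = -0.1125.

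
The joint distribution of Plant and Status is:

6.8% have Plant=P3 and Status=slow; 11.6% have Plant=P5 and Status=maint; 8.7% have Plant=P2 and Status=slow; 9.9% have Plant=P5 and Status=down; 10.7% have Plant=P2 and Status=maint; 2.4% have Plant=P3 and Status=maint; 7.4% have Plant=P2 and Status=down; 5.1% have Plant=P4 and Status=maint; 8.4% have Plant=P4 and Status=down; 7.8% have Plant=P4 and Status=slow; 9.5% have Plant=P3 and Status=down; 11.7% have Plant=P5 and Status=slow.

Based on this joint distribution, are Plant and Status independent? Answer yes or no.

P(Plant=P3) = 0.187 and P(Status=maint) = 0.298, so their product is 0.05573, but P(Plant=P3, Status=maint) = 0.024. Since these differ, Plant and Status are not independent.

no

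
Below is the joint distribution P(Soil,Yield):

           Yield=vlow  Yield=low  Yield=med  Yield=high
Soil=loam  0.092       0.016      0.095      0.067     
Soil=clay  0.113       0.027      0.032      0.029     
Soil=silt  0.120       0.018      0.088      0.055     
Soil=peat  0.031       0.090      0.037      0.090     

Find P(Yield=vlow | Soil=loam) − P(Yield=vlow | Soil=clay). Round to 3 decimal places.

-0.221

P(Soil=loam) = 0.092 + 0.016 + 0.095 + 0.067 = 0.270; P(Yield=vlow | Soil=loam) = 0.092/0.270 = 0.3407.
P(Soil=clay) = 0.113 + 0.027 + 0.032 + 0.029 = 0.201; P(Yield=vlow | Soil=clay) = 0.113/0.201 = 0.5622.
Difference = -0.221.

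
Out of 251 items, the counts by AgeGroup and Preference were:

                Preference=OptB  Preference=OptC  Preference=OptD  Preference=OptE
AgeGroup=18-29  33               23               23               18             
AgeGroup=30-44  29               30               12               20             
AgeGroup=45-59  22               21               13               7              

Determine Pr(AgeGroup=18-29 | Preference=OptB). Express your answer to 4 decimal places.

Total with Preference=OptB: 33 + 29 + 22 = 84.
P(AgeGroup=18-29 | Preference=OptB) = 33/84 = 0.3929.

0.3929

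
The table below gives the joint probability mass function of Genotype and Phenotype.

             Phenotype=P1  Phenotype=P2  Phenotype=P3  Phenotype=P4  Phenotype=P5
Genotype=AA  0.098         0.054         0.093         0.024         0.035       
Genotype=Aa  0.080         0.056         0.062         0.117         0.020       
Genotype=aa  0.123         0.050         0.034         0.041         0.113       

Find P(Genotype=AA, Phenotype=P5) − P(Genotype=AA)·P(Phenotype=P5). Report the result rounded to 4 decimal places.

-0.0161

P(Genotype=AA) = 0.098 + 0.054 + 0.093 + 0.024 + 0.035 = 0.304.
P(Phenotype=P5) = 0.035 + 0.020 + 0.113 = 0.168.
P(Genotype=AA, Phenotype=P5) − P(Genotype=AA)P(Phenotype=P5) = 0.035 − 0.304×0.168 = -0.0161.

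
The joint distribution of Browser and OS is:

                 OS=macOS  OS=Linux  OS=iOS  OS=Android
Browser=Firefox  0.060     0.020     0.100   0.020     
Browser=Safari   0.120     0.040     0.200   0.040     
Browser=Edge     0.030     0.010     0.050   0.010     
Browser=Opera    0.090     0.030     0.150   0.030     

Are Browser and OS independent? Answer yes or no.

Every cell satisfies P(Browser,OS) = P(Browser)·P(OS). For instance P(Browser=Safari) = 0.400, P(OS=macOS) = 0.300, and 0.400×0.300 = 0.120 matches the joint entry. So Browser and OS are independent.

yes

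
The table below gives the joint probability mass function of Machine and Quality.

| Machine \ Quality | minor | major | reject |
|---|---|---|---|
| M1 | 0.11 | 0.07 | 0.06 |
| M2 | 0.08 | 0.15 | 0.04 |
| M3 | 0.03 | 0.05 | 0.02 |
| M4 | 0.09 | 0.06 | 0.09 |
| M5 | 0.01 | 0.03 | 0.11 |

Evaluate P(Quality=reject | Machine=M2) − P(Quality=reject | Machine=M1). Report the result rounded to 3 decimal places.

P(Machine=M2) = 0.08 + 0.15 + 0.04 = 0.27; P(Quality=reject | Machine=M2) = 0.04/0.27 = 0.1481.
P(Machine=M1) = 0.11 + 0.07 + 0.06 = 0.24; P(Quality=reject | Machine=M1) = 0.06/0.24 = 0.2500.
Difference = -0.102.

-0.102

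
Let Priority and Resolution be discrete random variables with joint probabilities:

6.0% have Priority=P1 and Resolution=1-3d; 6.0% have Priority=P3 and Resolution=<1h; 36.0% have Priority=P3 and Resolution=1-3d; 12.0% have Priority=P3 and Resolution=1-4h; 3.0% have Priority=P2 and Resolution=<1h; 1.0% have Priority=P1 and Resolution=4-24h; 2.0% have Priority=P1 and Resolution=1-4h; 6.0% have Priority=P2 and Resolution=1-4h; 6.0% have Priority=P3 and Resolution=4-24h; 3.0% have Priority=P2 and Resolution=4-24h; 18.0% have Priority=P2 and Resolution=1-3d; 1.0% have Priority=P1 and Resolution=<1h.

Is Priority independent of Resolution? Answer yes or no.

yes

Every cell satisfies P(Priority,Resolution) = P(Priority)·P(Resolution). For instance P(Priority=P2) = 0.300, P(Resolution=4-24h) = 0.100, and 0.300×0.100 = 0.030 matches the joint entry. So Priority and Resolution are independent.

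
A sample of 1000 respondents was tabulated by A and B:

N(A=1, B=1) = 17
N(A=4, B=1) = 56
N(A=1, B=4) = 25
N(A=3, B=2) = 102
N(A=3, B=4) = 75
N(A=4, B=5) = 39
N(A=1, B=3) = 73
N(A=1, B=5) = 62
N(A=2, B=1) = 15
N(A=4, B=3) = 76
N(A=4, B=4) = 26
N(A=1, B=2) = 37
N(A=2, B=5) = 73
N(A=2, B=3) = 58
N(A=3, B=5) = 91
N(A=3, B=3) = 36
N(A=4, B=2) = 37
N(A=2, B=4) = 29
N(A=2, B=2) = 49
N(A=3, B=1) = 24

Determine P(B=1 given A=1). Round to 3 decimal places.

0.079

Total with A=1: 17 + 37 + 73 + 25 + 62 = 214.
P(B=1 | A=1) = 17/214 = 0.079.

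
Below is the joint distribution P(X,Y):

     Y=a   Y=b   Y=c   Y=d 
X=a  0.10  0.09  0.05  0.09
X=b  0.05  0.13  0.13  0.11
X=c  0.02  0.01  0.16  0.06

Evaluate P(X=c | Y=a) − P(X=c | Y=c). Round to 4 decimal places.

-0.3529

P(Y=a) = 0.10 + 0.05 + 0.02 = 0.17; P(X=c | Y=a) = 0.02/0.17 = 0.11765.
P(Y=c) = 0.05 + 0.13 + 0.16 = 0.34; P(X=c | Y=c) = 0.16/0.34 = 0.47059.
Difference = -0.3529.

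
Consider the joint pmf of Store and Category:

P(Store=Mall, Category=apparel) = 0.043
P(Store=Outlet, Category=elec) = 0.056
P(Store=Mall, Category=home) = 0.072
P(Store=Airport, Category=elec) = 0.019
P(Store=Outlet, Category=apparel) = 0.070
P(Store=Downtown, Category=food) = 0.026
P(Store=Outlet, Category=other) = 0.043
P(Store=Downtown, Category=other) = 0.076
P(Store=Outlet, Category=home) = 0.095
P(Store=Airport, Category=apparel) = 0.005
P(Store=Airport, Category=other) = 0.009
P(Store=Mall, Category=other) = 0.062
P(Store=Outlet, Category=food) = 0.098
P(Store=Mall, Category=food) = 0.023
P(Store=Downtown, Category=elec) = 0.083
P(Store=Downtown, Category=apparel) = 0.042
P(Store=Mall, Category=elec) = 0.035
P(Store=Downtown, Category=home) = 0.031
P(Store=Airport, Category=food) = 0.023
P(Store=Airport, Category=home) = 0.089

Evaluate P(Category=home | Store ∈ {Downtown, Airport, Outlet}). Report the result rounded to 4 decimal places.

P(Store=Downtown) = 0.026 + 0.042 + 0.083 + 0.031 + 0.076 = 0.258.
P(Store=Airport) = 0.023 + 0.005 + 0.019 + 0.089 + 0.009 = 0.145.
P(Store=Outlet) = 0.098 + 0.070 + 0.056 + 0.095 + 0.043 = 0.362.
P(Store ∈ {Downtown, Airport, Outlet}) = 0.258 + 0.145 + 0.362 = 0.765; P(Category=home, Store ∈ {Downtown, Airport, Outlet}) = 0.031 + 0.089 + 0.095 = 0.215.
P(Category=home | Store ∈ {Downtown, Airport, Outlet}) = 0.215/0.765 = 0.2810.

0.2810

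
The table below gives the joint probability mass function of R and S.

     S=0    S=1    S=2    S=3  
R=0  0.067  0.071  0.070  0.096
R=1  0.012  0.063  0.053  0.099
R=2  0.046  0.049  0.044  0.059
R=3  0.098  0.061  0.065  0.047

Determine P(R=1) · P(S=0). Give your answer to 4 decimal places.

P(R=1) = 0.012 + 0.063 + 0.053 + 0.099 = 0.227.
P(S=0) = 0.067 + 0.012 + 0.046 + 0.098 = 0.223.
Product: 0.227 × 0.223 = 0.0506.

0.0506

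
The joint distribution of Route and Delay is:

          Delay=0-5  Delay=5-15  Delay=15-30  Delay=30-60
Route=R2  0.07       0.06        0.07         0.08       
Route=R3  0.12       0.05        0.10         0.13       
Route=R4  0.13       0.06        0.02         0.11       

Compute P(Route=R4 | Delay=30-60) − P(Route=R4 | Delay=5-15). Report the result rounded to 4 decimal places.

-0.0092

P(Delay=30-60) = 0.08 + 0.13 + 0.11 = 0.32; P(Route=R4 | Delay=30-60) = 0.11/0.32 = 0.34375.
P(Delay=5-15) = 0.06 + 0.05 + 0.06 = 0.17; P(Route=R4 | Delay=5-15) = 0.06/0.17 = 0.35294.
Difference = -0.0092.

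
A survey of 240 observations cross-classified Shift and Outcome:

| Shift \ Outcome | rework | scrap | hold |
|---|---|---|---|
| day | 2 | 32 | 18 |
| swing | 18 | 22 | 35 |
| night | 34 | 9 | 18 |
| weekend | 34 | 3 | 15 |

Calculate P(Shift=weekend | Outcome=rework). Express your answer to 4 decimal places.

Total with Outcome=rework: 2 + 18 + 34 + 34 = 88.
P(Shift=weekend | Outcome=rework) = 34/88 = 0.3864.

0.3864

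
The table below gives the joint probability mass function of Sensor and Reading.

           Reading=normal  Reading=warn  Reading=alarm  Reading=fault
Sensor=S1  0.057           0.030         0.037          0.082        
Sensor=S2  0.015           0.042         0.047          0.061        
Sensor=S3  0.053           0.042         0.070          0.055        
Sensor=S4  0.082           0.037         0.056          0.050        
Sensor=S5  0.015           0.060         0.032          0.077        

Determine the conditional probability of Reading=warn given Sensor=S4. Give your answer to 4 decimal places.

P(Sensor=S4) = 0.082 + 0.037 + 0.056 + 0.050 = 0.225.
P(Reading=warn | Sensor=S4) = 0.037/0.225 = 0.1644.

0.1644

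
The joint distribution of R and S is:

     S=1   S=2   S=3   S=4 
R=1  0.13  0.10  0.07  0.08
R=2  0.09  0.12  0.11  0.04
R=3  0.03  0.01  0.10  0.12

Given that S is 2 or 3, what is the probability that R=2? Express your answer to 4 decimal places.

0.4510

P(S=2) = 0.10 + 0.12 + 0.01 = 0.23.
P(S=3) = 0.07 + 0.11 + 0.10 = 0.28.
P(S ∈ {2, 3}) = 0.23 + 0.28 = 0.51; P(R=2, S ∈ {2, 3}) = 0.12 + 0.11 = 0.23.
P(R=2 | S ∈ {2, 3}) = 0.23/0.51 = 0.4510.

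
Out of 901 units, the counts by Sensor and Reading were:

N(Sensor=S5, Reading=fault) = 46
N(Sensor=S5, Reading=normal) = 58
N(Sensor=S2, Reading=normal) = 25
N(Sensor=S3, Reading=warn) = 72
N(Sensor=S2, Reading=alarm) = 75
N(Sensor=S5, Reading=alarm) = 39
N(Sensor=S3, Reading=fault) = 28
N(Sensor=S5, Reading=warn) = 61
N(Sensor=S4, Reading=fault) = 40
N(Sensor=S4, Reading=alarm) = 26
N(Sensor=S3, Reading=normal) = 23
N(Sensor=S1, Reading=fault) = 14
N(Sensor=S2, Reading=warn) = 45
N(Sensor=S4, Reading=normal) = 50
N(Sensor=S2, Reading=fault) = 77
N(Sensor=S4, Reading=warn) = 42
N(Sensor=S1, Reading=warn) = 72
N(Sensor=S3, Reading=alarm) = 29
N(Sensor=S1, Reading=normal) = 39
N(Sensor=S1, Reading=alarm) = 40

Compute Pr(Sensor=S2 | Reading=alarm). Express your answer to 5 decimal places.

0.35885

Total with Reading=alarm: 40 + 75 + 29 + 26 + 39 = 209.
P(Sensor=S2 | Reading=alarm) = 75/209 = 0.35885.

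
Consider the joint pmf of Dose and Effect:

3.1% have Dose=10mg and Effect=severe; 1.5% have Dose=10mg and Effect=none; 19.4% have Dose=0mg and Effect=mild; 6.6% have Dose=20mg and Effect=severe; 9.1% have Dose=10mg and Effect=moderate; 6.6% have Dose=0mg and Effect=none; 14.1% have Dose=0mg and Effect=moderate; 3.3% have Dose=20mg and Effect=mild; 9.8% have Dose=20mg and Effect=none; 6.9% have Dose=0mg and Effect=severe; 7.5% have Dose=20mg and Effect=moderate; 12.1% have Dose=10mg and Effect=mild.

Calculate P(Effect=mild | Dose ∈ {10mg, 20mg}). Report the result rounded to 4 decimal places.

0.2906

P(Dose=10mg) = 0.015 + 0.121 + 0.091 + 0.031 = 0.258.
P(Dose=20mg) = 0.098 + 0.033 + 0.075 + 0.066 = 0.272.
P(Dose ∈ {10mg, 20mg}) = 0.258 + 0.272 = 0.530; P(Effect=mild, Dose ∈ {10mg, 20mg}) = 0.121 + 0.033 = 0.154.
P(Effect=mild | Dose ∈ {10mg, 20mg}) = 0.154/0.530 = 0.2906.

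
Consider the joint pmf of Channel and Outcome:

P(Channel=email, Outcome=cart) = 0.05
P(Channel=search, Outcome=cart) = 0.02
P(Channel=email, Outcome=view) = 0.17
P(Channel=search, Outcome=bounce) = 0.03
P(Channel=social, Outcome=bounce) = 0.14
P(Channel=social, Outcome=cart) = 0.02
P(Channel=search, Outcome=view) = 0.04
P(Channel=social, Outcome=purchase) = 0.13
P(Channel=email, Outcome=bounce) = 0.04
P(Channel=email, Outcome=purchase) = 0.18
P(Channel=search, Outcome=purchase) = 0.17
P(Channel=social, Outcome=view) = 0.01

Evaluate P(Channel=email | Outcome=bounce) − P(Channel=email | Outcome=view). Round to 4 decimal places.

P(Outcome=bounce) = 0.04 + 0.03 + 0.14 = 0.21; P(Channel=email | Outcome=bounce) = 0.04/0.21 = 0.19048.
P(Outcome=view) = 0.17 + 0.04 + 0.01 = 0.22; P(Channel=email | Outcome=view) = 0.17/0.22 = 0.77273.
Difference = -0.5823.

-0.5823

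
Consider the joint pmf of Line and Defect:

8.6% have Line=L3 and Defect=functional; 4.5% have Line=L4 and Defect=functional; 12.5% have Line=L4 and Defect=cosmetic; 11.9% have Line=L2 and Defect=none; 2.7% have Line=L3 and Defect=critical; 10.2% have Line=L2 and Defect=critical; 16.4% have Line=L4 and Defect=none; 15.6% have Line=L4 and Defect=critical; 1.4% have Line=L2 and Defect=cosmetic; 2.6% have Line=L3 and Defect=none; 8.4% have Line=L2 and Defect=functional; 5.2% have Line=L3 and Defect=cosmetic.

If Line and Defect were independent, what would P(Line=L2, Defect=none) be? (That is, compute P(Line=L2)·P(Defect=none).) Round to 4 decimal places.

0.0986

P(Line=L2) = 0.119 + 0.014 + 0.084 + 0.102 = 0.319.
P(Defect=none) = 0.119 + 0.026 + 0.164 = 0.309.
Product: 0.319 × 0.309 = 0.0986.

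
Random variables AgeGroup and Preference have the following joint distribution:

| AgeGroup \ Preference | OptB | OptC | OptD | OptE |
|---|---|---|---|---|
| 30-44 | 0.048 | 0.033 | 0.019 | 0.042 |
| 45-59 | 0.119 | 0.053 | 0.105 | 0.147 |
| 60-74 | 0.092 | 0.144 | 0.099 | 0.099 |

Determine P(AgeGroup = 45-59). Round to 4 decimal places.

P(AgeGroup=45-59) = 0.119 + 0.053 + 0.105 + 0.147 = 0.424.

0.4240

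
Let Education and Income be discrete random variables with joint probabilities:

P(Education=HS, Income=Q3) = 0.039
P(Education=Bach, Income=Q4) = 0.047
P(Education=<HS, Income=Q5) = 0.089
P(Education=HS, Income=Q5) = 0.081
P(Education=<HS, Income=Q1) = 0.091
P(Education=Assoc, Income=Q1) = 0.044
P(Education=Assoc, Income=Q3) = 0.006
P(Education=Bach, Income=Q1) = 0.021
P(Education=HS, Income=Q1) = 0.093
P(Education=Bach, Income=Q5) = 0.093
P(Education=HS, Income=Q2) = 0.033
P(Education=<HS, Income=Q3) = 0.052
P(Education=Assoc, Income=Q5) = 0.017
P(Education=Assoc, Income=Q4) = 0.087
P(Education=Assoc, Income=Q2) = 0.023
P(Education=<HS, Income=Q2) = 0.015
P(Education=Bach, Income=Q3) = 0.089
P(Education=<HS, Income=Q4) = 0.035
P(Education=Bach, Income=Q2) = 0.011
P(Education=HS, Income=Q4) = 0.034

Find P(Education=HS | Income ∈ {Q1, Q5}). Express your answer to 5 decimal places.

P(Income=Q1) = 0.091 + 0.093 + 0.044 + 0.021 = 0.249.
P(Income=Q5) = 0.089 + 0.081 + 0.017 + 0.093 = 0.280.
P(Income ∈ {Q1, Q5}) = 0.249 + 0.280 = 0.529; P(Education=HS, Income ∈ {Q1, Q5}) = 0.093 + 0.081 = 0.174.
P(Education=HS | Income ∈ {Q1, Q5}) = 0.174/0.529 = 0.32892.

0.32892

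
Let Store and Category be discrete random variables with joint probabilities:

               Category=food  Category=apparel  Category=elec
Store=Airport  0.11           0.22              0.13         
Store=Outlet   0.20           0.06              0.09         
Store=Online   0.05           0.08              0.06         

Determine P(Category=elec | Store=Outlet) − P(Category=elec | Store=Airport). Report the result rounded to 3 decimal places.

P(Store=Outlet) = 0.20 + 0.06 + 0.09 = 0.35; P(Category=elec | Store=Outlet) = 0.09/0.35 = 0.2571.
P(Store=Airport) = 0.11 + 0.22 + 0.13 = 0.46; P(Category=elec | Store=Airport) = 0.13/0.46 = 0.2826.
Difference = -0.025.

-0.025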